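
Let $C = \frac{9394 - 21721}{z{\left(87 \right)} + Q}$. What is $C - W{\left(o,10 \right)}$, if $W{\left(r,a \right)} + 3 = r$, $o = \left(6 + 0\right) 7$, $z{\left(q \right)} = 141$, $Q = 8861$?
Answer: $- \frac{51915}{1286} \approx -40.369$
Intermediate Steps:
$o = 42$ ($o = 6 \cdot 7 = 42$)
$W{\left(r,a \right)} = -3 + r$
$C = - \frac{1761}{1286}$ ($C = \frac{9394 - 21721}{141 + 8861} = - \frac{12327}{9002} = \left(-12327\right) \frac{1}{9002} = - \frac{1761}{1286} \approx -1.3694$)
$C - W{\left(o,10 \right)} = - \frac{1761}{1286} - \left(-3 + 42\right) = - \frac{1761}{1286} - 39 = - \frac{51915}{1286}$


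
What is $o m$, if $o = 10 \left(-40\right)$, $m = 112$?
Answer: $-44800$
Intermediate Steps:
$o = -400$
$o m = \left(-400\right) 112 = -44800$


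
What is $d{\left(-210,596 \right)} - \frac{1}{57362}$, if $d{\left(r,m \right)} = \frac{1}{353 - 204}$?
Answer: $\frac{57213}{8546938} \approx 0.006694$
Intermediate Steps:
$d{\left(r,m \right)} = \frac{1}{149}$
$d{\left(-210,596 \right)} - \frac{1}{57362} = \frac{1}{149} - \frac{1}{57362} = \frac{57213}{8546938}$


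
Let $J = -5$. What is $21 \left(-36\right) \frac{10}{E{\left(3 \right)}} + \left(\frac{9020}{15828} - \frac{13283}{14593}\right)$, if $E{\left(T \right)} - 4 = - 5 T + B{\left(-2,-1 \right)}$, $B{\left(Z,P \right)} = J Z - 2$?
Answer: $\frac{145496488904}{57744501} \approx 2519.7$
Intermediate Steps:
$B{\left(Z,P \right)} = -2 - 5 Z$ ($B{\left(Z,P \right)} = - 5 Z - 2 = -2 - 5 Z$)
$E{\left(T \right)} = 12 - 5 T$ ($E{\left(T \right)} = 4 - \left(-8 + 5 T\right) = 12 - 5 T$)
$21 \left(-36\right) \frac{10}{E{\left(3 \right)}} + \left(\frac{9020}{15828} - \frac{13283}{14593}\right) = 21 \left(-36\right) \frac{10}{12 - 15} + \left(\frac{9020}{15828} - \frac{13283}{14593}\right) = - 756 \frac{10}{12 - 15} + \left(9020 \cdot \frac{1}{15828} - \frac{13283}{14593}\right) = - 756 \frac{10}{-3} + \left(\frac{2255}{3957} - \frac{13283}{14593}\right) = - 756 \cdot 10 \left(- \frac{1}{3}\right) - \frac{19653616}{57744501} = \left(-756\right) \left(- \frac{10}{3}\right) - \frac{19653616}{57744501} = 2520 - \frac{19653616}{57744501} = \frac{145496488904}{57744501}$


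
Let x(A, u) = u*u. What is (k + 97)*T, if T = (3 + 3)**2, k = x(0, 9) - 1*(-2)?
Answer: 6480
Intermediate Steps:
x(A, u) = u**2
k = 83 (k = 9**2 - 1*(-2) = 81 + 2 = 83)
T = 36 (T = 6**2 = 36)
(k + 97)*T = (83 + 97)*36 = 180*36 = 6480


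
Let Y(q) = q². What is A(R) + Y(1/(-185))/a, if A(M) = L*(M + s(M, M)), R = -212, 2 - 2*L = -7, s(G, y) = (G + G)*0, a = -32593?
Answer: -1064182635451/1115495425 ≈ -954.00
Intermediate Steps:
s(G, y) = 0 (s(G, y) = (2*G)*0 = 0)
L = 9/2 (L = 1 - ½*(-7) = 1 + 7/2 = 9/2 ≈ 4.5000)
A(M) = 9*M/2 (A(M) = 9*(M + 0)/2 = 9*M/2)
A(R) + Y(1/(-185))/a = (9/2)*(-212) + (1/(-185))²/(-32593) = -954 + (-1/185)²*(-1/32593) = -954 + (1/34225)*(-1/32593) = -954 - 1/1115495425 = -1064182635451/1115495425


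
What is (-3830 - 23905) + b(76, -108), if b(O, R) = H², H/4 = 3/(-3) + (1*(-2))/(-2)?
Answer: -27735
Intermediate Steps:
H = 0 (H = 4*(3/(-3) + (1*(-2))/(-2)) = 4*(3*(-⅓) - 2*(-½)) = 4*(-1 + 1) = 4*0 = 0)
b(O, R) = 0 (b(O, R) = 0² = 0)
(-3830 - 23905) + b(76, -108) = (-3830 - 23905) + 0 = -27735 + 0 = -27735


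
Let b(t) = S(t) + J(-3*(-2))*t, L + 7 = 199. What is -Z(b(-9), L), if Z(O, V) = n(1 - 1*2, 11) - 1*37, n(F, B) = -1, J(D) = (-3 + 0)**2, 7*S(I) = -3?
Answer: 38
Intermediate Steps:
S(I) = -3/7 (S(I) = (1/7)*(-3) = -3/7)
L = 192 (L = -7 + 199 = 192)
J(D) = 9 (J(D) = (-3)**2 = 9)
b(t) = -3/7 + 9*t
Z(O, V) = -38 (Z(O, V) = -1 - 1*37 = -1 - 37 = -38)
-Z(b(-9), L) = -1*(-38) = 38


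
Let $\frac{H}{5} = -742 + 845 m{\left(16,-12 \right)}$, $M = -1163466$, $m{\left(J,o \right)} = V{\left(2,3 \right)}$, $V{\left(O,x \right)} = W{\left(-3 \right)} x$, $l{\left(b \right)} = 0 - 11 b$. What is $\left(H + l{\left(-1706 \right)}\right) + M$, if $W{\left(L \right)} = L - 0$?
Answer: $-1186435$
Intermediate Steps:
$W{\left(L \right)} = L$ ($W{\left(L \right)} = L + 0 = L$)
$l{\left(b \right)} = - 11 b$
$V{\left(O,x \right)} = - 3 x$
$m{\left(J,o \right)} = -9$ ($m{\left(J,o \right)} = \left(-3\right) 3 = -9$)
$H = -41735$ ($H = 5 \left(-742 + 845 \left(-9\right)\right) = 5 \left(-742 - 7605\right) = 5 \left(-8347\right) = -41735$)
$\left(H + l{\left(-1706 \right)}\right) + M = \left(-41735 - -18766\right) - 1163466 = \left(-41735 + 18766\right) - 1163466 = -22969 - 1163466 = -1186435$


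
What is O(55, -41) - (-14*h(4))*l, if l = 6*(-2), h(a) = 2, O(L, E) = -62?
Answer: -398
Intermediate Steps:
l = -12
O(55, -41) - (-14*h(4))*l = -62 - (-14*2)*(-12) = -62 - (-28)*(-12) = -62 - 1*336 = -62 - 336 = -398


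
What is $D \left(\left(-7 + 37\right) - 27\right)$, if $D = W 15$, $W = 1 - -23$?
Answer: $1080$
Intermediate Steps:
$W = 24$ ($W = 1 + 23 = 24$)
$D = 360$ ($D = 24 \cdot 15 = 360$)
$D \left(\left(-7 + 37\right) - 27\right) = 360 \left(\left(-7 + 37\right) - 27\right) = 360 \left(30 - 27\right) = 360 \cdot 3 = 1080$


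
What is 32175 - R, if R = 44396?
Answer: -12221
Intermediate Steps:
32175 - R = 32175 - 1*44396 = 32175 - 44396 = -12221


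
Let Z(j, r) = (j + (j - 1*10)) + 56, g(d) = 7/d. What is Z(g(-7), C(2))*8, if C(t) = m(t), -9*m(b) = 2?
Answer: 352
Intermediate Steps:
m(b) = -2/9 (m(b) = -⅑*2 = -2/9)
C(t) = -2/9
Z(j, r) = 46 + 2*j (Z(j, r) = (j + (j - 10)) + 56 = (j + (-10 + j)) + 56 = (-10 + 2*j) + 56 = 46 + 2*j)
Z(g(-7), C(2))*8 = (46 + 2*(7/(-7)))*8 = (46 + 2*(7*(-⅐)))*8 = (46 + 2*(-1))*8 = (46 - 2)*8 = 44*8 = 352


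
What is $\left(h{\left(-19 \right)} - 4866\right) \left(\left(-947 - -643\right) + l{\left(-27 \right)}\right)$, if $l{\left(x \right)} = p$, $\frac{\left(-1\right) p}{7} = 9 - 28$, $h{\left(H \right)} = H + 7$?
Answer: $834138$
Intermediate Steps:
$h{\left(H \right)} = 7 + H$
$p = 133$ ($p = - 7 \left(9 - 28\right) = \left(-7\right) \left(-19\right) = 133$)
$l{\left(x \right)} = 133$
$\left(h{\left(-19 \right)} - 4866\right) \left(\left(-947 - -643\right) + l{\left(-27 \right)}\right) = \left(\left(7 - 19\right) - 4866\right) \left(\left(-947 - -643\right) + 133\right) = \left(-12 - 4866\right) \left(\left(-947 + 643\right) + 133\right) = - 4878 \left(-304 + 133\right) = \left(-4878\right) \left(-171\right) = 834138$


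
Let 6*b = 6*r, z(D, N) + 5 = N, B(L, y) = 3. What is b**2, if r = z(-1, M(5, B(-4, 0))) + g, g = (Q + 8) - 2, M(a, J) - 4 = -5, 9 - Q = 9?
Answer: 0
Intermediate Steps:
Q = 0 (Q = 9 - 1*9 = 9 - 9 = 0)
M(a, J) = -1 (M(a, J) = 4 - 5 = -1)
z(D, N) = -5 + N
g = 6 (g = (0 + 8) - 2 = 8 - 2 = 6)
r = 0 (r = (-5 - 1) + 6 = -6 + 6 = 0)
b = 0 (b = (6*0)/6 = (1/6)*0 = 0)
b**2 = 0**2 = 0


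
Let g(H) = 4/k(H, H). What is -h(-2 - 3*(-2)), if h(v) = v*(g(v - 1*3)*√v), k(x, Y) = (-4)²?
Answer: -2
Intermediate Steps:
k(x, Y) = 16
g(H) = ¼ (g(H) = 4/16 = 4*(1/16) = ¼)
h(v) = v^(3/2)/4 (h(v) = v*(√v/4) = v^(3/2)/4)
-h(-2 - 3*(-2)) = -(-2 - 3*(-2))^(3/2)/4 = -(-2 + 6)^(3/2)/4 = -4^(3/2)/4 = -8/4 = -1*2 = -2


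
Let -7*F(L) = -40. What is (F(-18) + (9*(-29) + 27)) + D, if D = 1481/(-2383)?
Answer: -3818401/16681 ≈ -228.91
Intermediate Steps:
F(L) = 40/7 (F(L) = -⅐*(-40) = 40/7)
D = -1481/2383 (D = 1481*(-1/2383) = -1481/2383 ≈ -0.62149)
(F(-18) + (9*(-29) + 27)) + D = (40/7 + (9*(-29) + 27)) - 1481/2383 = (40/7 + (-261 + 27)) - 1481/2383 = (40/7 - 234) - 1481/2383 = -1598/7 - 1481/2383 = -3818401/16681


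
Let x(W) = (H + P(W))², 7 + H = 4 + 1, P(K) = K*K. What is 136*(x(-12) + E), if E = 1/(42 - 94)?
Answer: 35649918/13 ≈ 2.7423e+6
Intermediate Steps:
P(K) = K²
E = -1/52 (E = 1/(-52) = -1/52 ≈ -0.019231)
H = -2 (H = -7 + (4 + 1) = -7 + 5 = -2)
x(W) = (-2 + W²)²
136*(x(-12) + E) = 136*((-2 + (-12)²)² - 1/52) = 136*((-2 + 144)² - 1/52) = 136*(142² - 1/52) = 136*(20164 - 1/52) = 136*(1048527/52) = 35649918/13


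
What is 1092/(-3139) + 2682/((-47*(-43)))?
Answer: 144462/147533 ≈ 0.97918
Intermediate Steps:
1092/(-3139) + 2682/((-47*(-43))) = 1092*(-1/3139) + 2682/2021 = -1092/3139 + 2682*(1/2021) = -1092/3139 + 2682/2021 = 144462/147533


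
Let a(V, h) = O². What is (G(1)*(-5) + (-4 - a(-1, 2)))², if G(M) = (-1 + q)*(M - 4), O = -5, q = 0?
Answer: 1936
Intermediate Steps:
G(M) = 4 - M (G(M) = (-1 + 0)*(M - 4) = -(-4 + M) = 4 - M)
a(V, h) = 25 (a(V, h) = (-5)² = 25)
(G(1)*(-5) + (-4 - a(-1, 2)))² = ((4 - 1*1)*(-5) + (-4 - 1*25))² = ((4 - 1)*(-5) + (-4 - 25))² = (3*(-5) - 29)² = (-15 - 29)² = (-44)² = 1936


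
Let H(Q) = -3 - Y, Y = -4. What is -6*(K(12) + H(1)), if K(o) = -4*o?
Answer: 282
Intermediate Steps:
H(Q) = 1 (H(Q) = -3 - 1*(-4) = -3 + 4 = 1)
-6*(K(12) + H(1)) = -6*(-4*12 + 1) = -6*(-48 + 1) = -6*(-47) = 282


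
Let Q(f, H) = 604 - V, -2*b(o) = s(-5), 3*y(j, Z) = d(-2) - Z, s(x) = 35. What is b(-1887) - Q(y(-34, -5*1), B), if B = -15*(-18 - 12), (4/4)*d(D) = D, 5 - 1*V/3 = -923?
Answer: 4325/2 ≈ 2162.5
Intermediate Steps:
V = 2784 (V = 15 - 3*(-923) = 15 + 2769 = 2784)
d(D) = D
y(j, Z) = -⅔ - Z/3 (y(j, Z) = (-2 - Z)/3 = -⅔ - Z/3)
b(o) = -35/2 (b(o) = -½*35 = -35/2)
B = 450 (B = -15*(-30) = 450)
Q(f, H) = -2180 (Q(f, H) = 604 - 1*2784 = 604 - 2784 = -2180)
b(-1887) - Q(y(-34, -5*1), B) = -35/2 - 1*(-2180) = -35/2 + 2180 = 4325/2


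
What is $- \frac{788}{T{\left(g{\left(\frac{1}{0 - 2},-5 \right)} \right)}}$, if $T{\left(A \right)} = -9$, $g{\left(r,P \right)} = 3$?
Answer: $\frac{788}{9} \approx 87.556$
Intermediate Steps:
$- \frac{788}{T{\left(g{\left(\frac{1}{0 - 2},-5 \right)} \right)}} = - \frac{788}{-9} = \left(-788\right) \left(- \frac{1}{9}\right) = \frac{788}{9}$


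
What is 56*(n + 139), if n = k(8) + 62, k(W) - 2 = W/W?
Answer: 11424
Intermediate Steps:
k(W) = 3 (k(W) = 2 + W/W = 2 + 1 = 3)
n = 65 (n = 3 + 62 = 65)
56*(n + 139) = 56*(65 + 139) = 56*204 = 11424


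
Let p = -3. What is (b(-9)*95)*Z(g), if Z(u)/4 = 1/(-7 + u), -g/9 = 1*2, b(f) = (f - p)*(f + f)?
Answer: -8208/5 ≈ -1641.6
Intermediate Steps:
b(f) = 2*f*(3 + f) (b(f) = (f - 1*(-3))*(f + f) = (f + 3)*(2*f) = (3 + f)*(2*f) = 2*f*(3 + f))
g = -18 (g = -9*2 = -18)
Z(u) = 4/(-7 + u)
(b(-9)*95)*Z(g) = ((2*(-9)*(3 - 9))*95)*(4/(-7 - 18)) = ((2*(-9)*(-6))*95)*(4/(-25)) = (108*95)*(4*(-1/25)) = 10260*(-4/25) = -8208/5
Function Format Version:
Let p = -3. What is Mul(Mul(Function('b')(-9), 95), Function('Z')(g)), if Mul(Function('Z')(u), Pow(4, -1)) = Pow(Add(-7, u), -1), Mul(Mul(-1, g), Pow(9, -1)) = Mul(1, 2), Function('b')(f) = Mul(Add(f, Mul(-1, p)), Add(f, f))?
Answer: Rational(-8208, 5) ≈ -1641.6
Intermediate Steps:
Function('b')(f) = Mul(2, f, Add(3, f)) (Function('b')(f) = Mul(Add(f, Mul(-1, -3)), Add(f, f)) = Mul(Add(f, 3), Mul(2, f)) = Mul(Add(3, f), Mul(2, f)) = Mul(2, f, Add(3, f)))
g = -18 (g = Mul(-9, Mul(1, 2)) = Mul(-9, 2) = -18)
Function('Z')(u) = Mul(4, Pow(Add(-7, u), -1))
Mul(Mul(Function('b')(-9), 95), Function('Z')(g)) = Mul(Mul(Mul(2, -9, Add(3, -9)), 95), Mul(4, Pow(Add(-7, -18), -1))) = Mul(Mul(Mul(2, -9, -6), 95), Mul(4, Pow(-25, -1))) = Mul(Mul(108, 95), Mul(4, Rational(-1, 25))) = Mul(10260, Rational(-4, 25)) = Rational(-8208, 5)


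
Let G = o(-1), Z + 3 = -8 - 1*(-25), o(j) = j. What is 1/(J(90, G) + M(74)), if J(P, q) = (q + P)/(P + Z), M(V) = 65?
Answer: 104/6849 ≈ 0.015185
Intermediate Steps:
Z = 14 (Z = -3 + (-8 - 1*(-25)) = -3 + (-8 + 25) = -3 + 17 = 14)
G = -1
J(P, q) = (P + q)/(14 + P) (J(P, q) = (q + P)/(P + 14) = (P + q)/(14 + P))
1/(J(90, G) + M(74)) = 1/((90 - 1)/(14 + 90) + 65) = 1/(89/104 + 65) = 1/(6849/104) = 104/6849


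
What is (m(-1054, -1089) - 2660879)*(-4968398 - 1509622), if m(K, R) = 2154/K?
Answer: 534354459168600/31 ≈ 1.7237e+13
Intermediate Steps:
(m(-1054, -1089) - 2660879)*(-4968398 - 1509622) = (2154/(-1054) - 2660879)*(-4968398 - 1509622) = (2154*(-1/1054) - 2660879)*(-6478020) = (-1077/527 - 2660879)*(-6478020) = -1402284310/527*(-6478020) = 534354459168600/31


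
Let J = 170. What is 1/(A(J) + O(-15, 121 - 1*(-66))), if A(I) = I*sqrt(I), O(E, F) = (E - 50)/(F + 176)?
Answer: 4719/129476218555 + 4480146*sqrt(170)/129476218555 ≈ 0.00045119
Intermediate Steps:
O(E, F) = (-50 + E)/(176 + F)
A(I) = I**(3/2)
1/(A(J) + O(-15, 121 - 1*(-66))) = 1/(170**(3/2) + (-50 - 15)/(176 + (121 - 1*(-66)))) = 1/(170*sqrt(170) - 65/(176 + (121 + 66))) = 1/(170*sqrt(170) - 65/(176 + 187)) = 1/(170*sqrt(170) - 65/363) = 1/(-65/363 + 170*sqrt(170))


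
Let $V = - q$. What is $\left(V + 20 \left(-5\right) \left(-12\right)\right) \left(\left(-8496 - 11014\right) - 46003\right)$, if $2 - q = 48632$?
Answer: $-3264512790$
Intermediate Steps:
$q = -48630$ ($q = 2 - 48632 = -48630$)
$V = 48630$ ($V = \left(-1\right) \left(-48630\right) = 48630$)
$\left(V + 20 \left(-5\right) \left(-12\right)\right) \left(\left(-8496 - 11014\right) - 46003\right) = \left(48630 + 20 \left(-5\right) \left(-12\right)\right) \left(\left(-8496 - 11014\right) - 46003\right) = \left(48630 - -1200\right) \left(-19510 - 46003\right) = \left(48630 + 1200\right) \left(-65513\right) = 49830 \left(-65513\right) = -3264512790$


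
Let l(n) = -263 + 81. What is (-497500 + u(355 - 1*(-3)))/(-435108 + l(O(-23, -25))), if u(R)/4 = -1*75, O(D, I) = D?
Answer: 2620/2291 ≈ 1.1436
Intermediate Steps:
u(R) = -300 (u(R) = 4*(-1*75) = 4*(-75) = -300)
l(n) = -182
(-497500 + u(355 - 1*(-3)))/(-435108 + l(O(-23, -25))) = (-497500 - 300)/(-435108 - 182) = -497800/(-435290) = -497800*(-1/435290) = 2620/2291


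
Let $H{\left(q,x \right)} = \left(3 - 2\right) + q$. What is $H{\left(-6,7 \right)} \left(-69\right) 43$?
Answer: $14835$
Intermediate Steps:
$H{\left(q,x \right)} = 1 + q$
$H{\left(-6,7 \right)} \left(-69\right) 43 = \left(1 - 6\right) \left(-69\right) 43 = \left(-5\right) \left(-69\right) 43 = 345 \cdot 43 = 14835$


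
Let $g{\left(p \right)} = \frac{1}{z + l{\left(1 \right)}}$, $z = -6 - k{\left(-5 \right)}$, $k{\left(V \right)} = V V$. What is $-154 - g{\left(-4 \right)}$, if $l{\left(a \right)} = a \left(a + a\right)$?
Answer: $- \frac{4465}{29} \approx -153.97$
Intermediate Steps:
$k{\left(V \right)} = V^{2}$
$z = -31$ ($z = -6 - \left(-5\right)^{2} = -6 - 25 = -31$)
$l{\left(a \right)} = 2 a^{2}$ ($l{\left(a \right)} = a 2 a = 2 a^{2}$)
$g{\left(p \right)} = - \frac{1}{29}$ ($g{\left(p \right)} = \frac{1}{-31 + 2 \cdot 1^{2}} = \frac{1}{-31 + 2 \cdot 1} = \frac{1}{-31 + 2} = \frac{1}{-29} = - \frac{1}{29}$)
$-154 - g{\left(-4 \right)} = -154 - - \frac{1}{29} = -154 + \frac{1}{29} = - \frac{4465}{29}$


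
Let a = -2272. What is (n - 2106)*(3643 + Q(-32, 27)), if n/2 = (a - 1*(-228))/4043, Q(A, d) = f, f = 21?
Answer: -31212318944/4043 ≈ -7.7201e+6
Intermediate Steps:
Q(A, d) = 21
n = -4088/4043 (n = 2*((-2272 - 1*(-228))/4043) = 2*((-2272 + 228)*(1/4043)) = 2*(-2044*1/4043) = 2*(-2044/4043) = -4088/4043 ≈ -1.0111)
(n - 2106)*(3643 + Q(-32, 27)) = (-4088/4043 - 2106)*(3643 + 21) = -8518646/4043*3664 = -31212318944/4043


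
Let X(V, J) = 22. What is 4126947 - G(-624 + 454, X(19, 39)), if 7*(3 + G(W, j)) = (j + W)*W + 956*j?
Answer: 28842458/7 ≈ 4.1204e+6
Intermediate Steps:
G(W, j) = -3 + 956*j/7 + W*(W + j)/7 (G(W, j) = -3 + ((j + W)*W + 956*j)/7 = -3 + ((W + j)*W + 956*j)/7 = -3 + (W*(W + j) + 956*j)/7 = -3 + (956*j + W*(W + j))/7 = -3 + (956*j/7 + W*(W + j)/7) = -3 + 956*j/7 + W*(W + j)/7)
4126947 - G(-624 + 454, X(19, 39)) = 4126947 - (-3 + (-624 + 454)²/7 + (956/7)*22 + (⅐)*(-624 + 454)*22) = 4126947 - (-3 + (⅐)*(-170)² + 21032/7 + (⅐)*(-170)*22) = 4126947 - (-3 + (⅐)*28900 + 21032/7 - 3740/7) = 4126947 - (-3 + 28900/7 + 21032/7 - 3740/7) = 4126947 - 1*46171/7 = 4126947 - 46171/7 = 28842458/7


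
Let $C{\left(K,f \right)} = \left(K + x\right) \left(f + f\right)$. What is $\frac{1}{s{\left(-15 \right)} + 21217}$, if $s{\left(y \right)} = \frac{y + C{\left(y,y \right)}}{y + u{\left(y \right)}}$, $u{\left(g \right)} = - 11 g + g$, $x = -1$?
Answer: $\frac{9}{190984} \approx 4.7124 \cdot 10^{-5}$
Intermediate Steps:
$u{\left(g \right)} = - 10 g$
$C{\left(K,f \right)} = 2 f \left(-1 + K\right)$ ($C{\left(K,f \right)} = \left(K - 1\right) \left(f + f\right) = \left(-1 + K\right) 2 f = 2 f \left(-1 + K\right)$)
$s{\left(y \right)} = - \frac{y + 2 y \left(-1 + y\right)}{9 y}$ ($s{\left(y \right)} = \frac{y + 2 y \left(-1 + y\right)}{y - 10 y} = \frac{y + 2 y \left(-1 + y\right)}{\left(-9\right) y} = \left(y + 2 y \left(-1 + y\right)\right) \left(- \frac{1}{9 y}\right) = - \frac{y + 2 y \left(-1 + y\right)}{9 y}$)
$\frac{1}{s{\left(-15 \right)} + 21217} = \frac{1}{\left(\frac{1}{9} - - \frac{10}{3}\right) + 21217} = \frac{1}{\left(\frac{1}{9} + \frac{10}{3}\right) + 21217} = \frac{1}{\frac{31}{9} + 21217} = \frac{1}{\frac{190984}{9}} = \frac{9}{190984}$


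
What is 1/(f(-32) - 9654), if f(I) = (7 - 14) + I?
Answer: -1/9693 ≈ -0.00010317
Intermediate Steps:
f(I) = -7 + I
1/(f(-32) - 9654) = 1/((-7 - 32) - 9654) = 1/(-39 - 9654) = 1/(-9693) = -1/9693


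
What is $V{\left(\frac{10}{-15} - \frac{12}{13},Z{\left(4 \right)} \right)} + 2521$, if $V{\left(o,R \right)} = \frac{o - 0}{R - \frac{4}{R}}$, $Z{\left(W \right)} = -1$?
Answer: $\frac{294895}{117} \approx 2520.5$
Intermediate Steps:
$V{\left(o,R \right)} = \frac{o}{R - \frac{4}{R}}$ ($V{\left(o,R \right)} = \frac{o + 0}{R - \frac{4}{R}} = \frac{o}{R - \frac{4}{R}}$)
$V{\left(\frac{10}{-15} - \frac{12}{13},Z{\left(4 \right)} \right)} + 2521 = - \frac{\frac{10}{-15} - \frac{12}{13}}{-4 + \left(-1\right)^{2}} + 2521 = - \frac{10 \left(- \frac{1}{15}\right) - \frac{12}{13}}{-4 + 1} + 2521 = - \frac{- \frac{2}{3} - \frac{12}{13}}{-3} + 2521 = \left(-1\right) \left(- \frac{62}{39}\right) \left(- \frac{1}{3}\right) + 2521 = - \frac{62}{117} + 2521 = \frac{294895}{117}$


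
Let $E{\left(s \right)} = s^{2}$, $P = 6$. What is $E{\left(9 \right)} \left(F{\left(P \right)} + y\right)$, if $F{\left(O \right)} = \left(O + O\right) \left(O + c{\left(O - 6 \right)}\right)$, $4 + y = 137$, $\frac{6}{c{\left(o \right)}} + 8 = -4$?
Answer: $16119$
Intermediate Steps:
$c{\left(o \right)} = - \frac{1}{2}$ ($c{\left(o \right)} = \frac{6}{-8 - 4} = \frac{6}{-12} = 6 \left(- \frac{1}{12}\right) = - \frac{1}{2}$)
$y = 133$ ($y = -4 + 137 = 133$)
$F{\left(O \right)} = 2 O \left(- \frac{1}{2} + O\right)$ ($F{\left(O \right)} = \left(O + O\right) \left(O - \frac{1}{2}\right) = 2 O \left(- \frac{1}{2} + O\right)$)
$E{\left(9 \right)} \left(F{\left(P \right)} + y\right) = 9^{2} \left(6 \left(-1 + 2 \cdot 6\right) + 133\right) = 81 \left(6 \left(-1 + 12\right) + 133\right) = 81 \left(6 \cdot 11 + 133\right) = 81 \left(66 + 133\right) = 81 \cdot 199 = 16119$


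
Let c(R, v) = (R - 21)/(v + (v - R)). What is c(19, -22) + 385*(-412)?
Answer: -9993058/63 ≈ -1.5862e+5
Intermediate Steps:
c(R, v) = (-21 + R)/(-R + 2*v)
c(19, -22) + 385*(-412) = (21 - 1*19)/(19 - 2*(-22)) + 385*(-412) = (21 - 19)/(19 + 44) - 158620 = 2/63 - 158620 = -9993058/63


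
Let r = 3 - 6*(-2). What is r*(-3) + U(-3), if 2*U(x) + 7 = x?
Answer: -50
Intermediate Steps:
r = 15 (r = 3 + 12 = 15)
U(x) = -7/2 + x/2
r*(-3) + U(-3) = 15*(-3) + (-7/2 + (½)*(-3)) = -45 + (-7/2 - 3/2) = -45 - 5 = -50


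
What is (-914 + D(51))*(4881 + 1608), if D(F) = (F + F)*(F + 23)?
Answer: 43048026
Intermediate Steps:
D(F) = 2*F*(23 + F) (D(F) = (2*F)*(23 + F) = 2*F*(23 + F))
(-914 + D(51))*(4881 + 1608) = (-914 + 2*51*(23 + 51))*(4881 + 1608) = (-914 + 2*51*74)*6489 = (-914 + 7548)*6489 = 6634*6489 = 43048026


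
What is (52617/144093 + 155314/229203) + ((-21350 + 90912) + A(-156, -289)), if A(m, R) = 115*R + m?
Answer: 398212567655254/11008849293 ≈ 36172.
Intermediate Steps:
A(m, R) = m + 115*R
(52617/144093 + 155314/229203) + ((-21350 + 90912) + A(-156, -289)) = (52617/144093 + 155314/229203) + ((-21350 + 90912) + (-156 + 115*(-289))) = (52617*(1/144093) + 155314*(1/229203)) + (69562 + (-156 - 33235)) = (17539/48031 + 155314/229203) + (69562 - 33391) = 11479878151/11008849293 + 36171 = 398212567655254/11008849293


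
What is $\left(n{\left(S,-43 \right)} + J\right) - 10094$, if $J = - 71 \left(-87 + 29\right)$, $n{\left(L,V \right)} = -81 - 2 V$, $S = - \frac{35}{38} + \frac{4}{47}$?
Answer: $-5971$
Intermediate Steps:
$S = - \frac{1493}{1786}$ ($S = \left(-35\right) \frac{1}{38} + 4 \cdot \frac{1}{47} = - \frac{35}{38} + \frac{4}{47} = - \frac{1493}{1786} \approx -0.83595$)
$J = 4118$ ($J = \left(-71\right) \left(-58\right) = 4118$)
$\left(n{\left(S,-43 \right)} + J\right) - 10094 = \left(\left(-81 - -86\right) + 4118\right) - 10094 = \left(\left(-81 + 86\right) + 4118\right) - 10094 = \left(5 + 4118\right) - 10094 = 4123 - 10094 = -5971$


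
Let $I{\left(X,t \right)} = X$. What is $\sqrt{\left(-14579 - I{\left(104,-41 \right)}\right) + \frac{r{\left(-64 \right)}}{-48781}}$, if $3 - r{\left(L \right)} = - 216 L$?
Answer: $\frac{i \sqrt{34938786463162}}{48781} \approx 121.17 i$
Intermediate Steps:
$r{\left(L \right)} = 3 + 216 L$ ($r{\left(L \right)} = 3 - - 216 L = 3 + 216 L$)
$\sqrt{\left(-14579 - I{\left(104,-41 \right)}\right) + \frac{r{\left(-64 \right)}}{-48781}} = \sqrt{\left(-14579 - 104\right) + \frac{3 + 216 \left(-64\right)}{-48781}} = \sqrt{\left(-14579 - 104\right) + \left(3 - 13824\right) \left(- \frac{1}{48781}\right)} = \sqrt{-14683 - - \frac{13821}{48781}} = \sqrt{-14683 + \frac{13821}{48781}} = \sqrt{- \frac{716237602}{48781}} = \frac{i \sqrt{34938786463162}}{48781}$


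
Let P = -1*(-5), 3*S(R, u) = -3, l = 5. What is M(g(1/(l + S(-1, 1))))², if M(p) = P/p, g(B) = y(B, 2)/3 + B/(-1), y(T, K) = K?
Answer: 144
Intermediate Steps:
S(R, u) = -1 (S(R, u) = (⅓)*(-3) = -1)
g(B) = ⅔ - B (g(B) = 2/3 + B/(-1) = 2*(⅓) + B*(-1) = ⅔ - B)
P = 5
M(p) = 5/p
M(g(1/(l + S(-1, 1))))² = (5/(⅔ - 1/(5 - 1)))² = (5/(⅔ - 1/4))² = (5/(⅔ - 1*¼))² = (5/(⅔ - ¼))² = (5/(5/12))² = (5*(12/5))² = 12² = 144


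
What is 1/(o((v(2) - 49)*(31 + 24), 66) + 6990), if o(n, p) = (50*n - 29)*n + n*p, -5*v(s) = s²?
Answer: 1/375011697 ≈ 2.6666e-9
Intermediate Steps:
v(s) = -s²/5
o(n, p) = n*p + n*(-29 + 50*n) (o(n, p) = (-29 + 50*n)*n + n*p = n*(-29 + 50*n) + n*p = n*p + n*(-29 + 50*n))
1/(o((v(2) - 49)*(31 + 24), 66) + 6990) = 1/(((-⅕*2² - 49)*(31 + 24))*(-29 + 66 + 50*((-⅕*2² - 49)*(31 + 24))) + 6990) = 1/(((-⅕*4 - 49)*55)*(-29 + 66 + 50*((-⅕*4 - 49)*55)) + 6990) = 1/(((-⅘ - 49)*55)*(-29 + 66 + 50*((-⅘ - 49)*55)) + 6990) = 1/((-249/5*55)*(-29 + 66 + 50*(-249/5*55)) + 6990) = 1/(-2739*(-29 + 66 + 50*(-2739)) + 6990) = 1/(-2739*(-29 + 66 - 136950) + 6990) = 1/(-2739*(-136913) + 6990) = 1/(375004707 + 6990) = 1/375011697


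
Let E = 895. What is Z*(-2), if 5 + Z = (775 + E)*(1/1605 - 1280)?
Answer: 1372341742/321 ≈ 4.2752e+6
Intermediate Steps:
Z = -686170871/321 (Z = -5 + (775 + 895)*(1/1605 - 1280) = -5 + 1670*(1/1605 - 1280) = -5 + 1670*(-2054399/1605) = -5 - 686169266/321 = -686170871/321 ≈ -2.1376e+6)
Z*(-2) = -686170871/321*(-2) = 1372341742/321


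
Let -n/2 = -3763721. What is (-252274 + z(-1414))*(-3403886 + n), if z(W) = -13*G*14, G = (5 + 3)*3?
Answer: -1058277658952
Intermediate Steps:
n = 7527442 (n = -2*(-3763721) = 7527442)
G = 24 (G = 8*3 = 24)
z(W) = -4368 (z(W) = -13*24*14 = -312*14 = -4368)
(-252274 + z(-1414))*(-3403886 + n) = (-252274 - 4368)*(-3403886 + 7527442) = -256642*4123556 = -1058277658952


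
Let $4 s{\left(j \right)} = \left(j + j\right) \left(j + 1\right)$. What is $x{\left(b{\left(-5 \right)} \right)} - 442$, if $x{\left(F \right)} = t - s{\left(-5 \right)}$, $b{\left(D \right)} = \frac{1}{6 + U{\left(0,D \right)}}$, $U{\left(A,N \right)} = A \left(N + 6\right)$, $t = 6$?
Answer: $-446$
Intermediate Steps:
$U{\left(A,N \right)} = A \left(6 + N\right)$
$s{\left(j \right)} = \frac{j \left(1 + j\right)}{2}$ ($s{\left(j \right)} = \frac{\left(j + j\right) \left(j + 1\right)}{4} = \frac{2 j \left(1 + j\right)}{4} = \frac{j \left(1 + j\right)}{2}$)
$b{\left(D \right)} = \frac{1}{6}$ ($b{\left(D \right)} = \frac{1}{6 + 0 \left(6 + D\right)} = \frac{1}{6 + 0} = \frac{1}{6}$)
$x{\left(F \right)} = -4$ ($x{\left(F \right)} = 6 - \frac{1}{2} \left(-5\right) \left(1 - 5\right) = 6 - \frac{1}{2} \left(-5\right) \left(-4\right) = 6 - 10 = -4$)
$x{\left(b{\left(-5 \right)} \right)} - 442 = -4 - 442 = -446$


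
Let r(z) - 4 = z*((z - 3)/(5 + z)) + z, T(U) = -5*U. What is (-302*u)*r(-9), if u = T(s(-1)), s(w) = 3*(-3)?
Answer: 434880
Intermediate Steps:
s(w) = -9
u = 45 (u = -5*(-9) = 45)
r(z) = 4 + z + z*(-3 + z)/(5 + z) (r(z) = 4 + (z*((z - 3)/(5 + z)) + z) = 4 + (z*((-3 + z)/(5 + z)) + z) = 4 + (z*(-3 + z)/(5 + z) + z) = 4 + (z + z*(-3 + z)/(5 + z)) = 4 + z + z*(-3 + z)/(5 + z))
(-302*u)*r(-9) = (-302*45)*(2*(10 + (-9)² + 3*(-9))/(5 - 9)) = -27180*(10 + 81 - 27)/(-4) = -27180*(-1)*64/4 = -13590*(-32) = 434880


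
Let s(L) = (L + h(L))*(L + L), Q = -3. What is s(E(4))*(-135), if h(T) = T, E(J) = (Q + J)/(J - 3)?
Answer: -540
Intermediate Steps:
E(J) = 1 (E(J) = (-3 + J)/(J - 3) = (-3 + J)/(-3 + J) = 1)
s(L) = 4*L² (s(L) = (L + L)*(L + L) = (2*L)*(2*L) = 4*L²)
s(E(4))*(-135) = (4*1²)*(-135) = (4*1)*(-135) = 4*(-135) = -540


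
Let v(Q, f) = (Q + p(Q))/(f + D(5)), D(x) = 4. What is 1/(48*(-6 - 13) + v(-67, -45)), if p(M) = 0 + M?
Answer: -41/37258 ≈ -0.0011004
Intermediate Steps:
p(M) = M
v(Q, f) = 2*Q/(4 + f) (v(Q, f) = (Q + Q)/(f + 4) = (2*Q)/(4 + f) = 2*Q/(4 + f))
1/(48*(-6 - 13) + v(-67, -45)) = 1/(48*(-6 - 13) + 2*(-67)/(4 - 45)) = 1/(48*(-19) + 2*(-67)/(-41)) = 1/(-912 + 2*(-67)*(-1/41)) = 1/(-912 + 134/41) = 1/(-37258/41) = -41/37258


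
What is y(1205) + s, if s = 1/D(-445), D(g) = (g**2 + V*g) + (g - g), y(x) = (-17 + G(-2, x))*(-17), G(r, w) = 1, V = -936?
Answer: 167156241/614545 ≈ 272.00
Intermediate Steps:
y(x) = 272 (y(x) = (-17 + 1)*(-17) = -16*(-17) = 272)
D(g) = g**2 - 936*g (D(g) = (g**2 - 936*g) + (g - g) = (g**2 - 936*g) + 0 = g**2 - 936*g)
s = 1/614545 (s = 1/(-445*(-936 - 445)) = 1/(-445*(-1381)) = 1/614545 ≈ 1.6272e-6)
y(1205) + s = 272 + 1/614545 = 167156241/614545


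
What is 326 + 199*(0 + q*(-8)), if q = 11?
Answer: -17186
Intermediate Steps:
326 + 199*(0 + q*(-8)) = 326 + 199*(0 + 11*(-8)) = 326 + 199*(0 - 88) = 326 + 199*(-88) = 326 - 17512 = -17186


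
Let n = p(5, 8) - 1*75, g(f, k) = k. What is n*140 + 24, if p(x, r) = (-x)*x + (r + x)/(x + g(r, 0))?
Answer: -13612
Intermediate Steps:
p(x, r) = -x**2 + (r + x)/x (p(x, r) = (-x)*x + (r + x)/(x + 0) = -x**2 + (r + x)/x)
n = -487/5 (n = (8 + 5 - 1*5**3)/5 - 1*75 = (8 + 5 - 1*125)/5 - 75 = (8 + 5 - 125)/5 - 75 = (1/5)*(-112) - 75 = -112/5 - 75 = -487/5 ≈ -97.400)
n*140 + 24 = -487/5*140 + 24 = -13636 + 24 = -13612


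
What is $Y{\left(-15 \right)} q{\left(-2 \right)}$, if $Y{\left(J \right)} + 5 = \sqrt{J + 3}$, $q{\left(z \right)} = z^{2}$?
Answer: $-20 + 8 i \sqrt{3} \approx -20.0 + 13.856 i$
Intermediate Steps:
$Y{\left(J \right)} = -5 + \sqrt{3 + J}$ ($Y{\left(J \right)} = -5 + \sqrt{J + 3} = -5 + \sqrt{3 + J}$)
$Y{\left(-15 \right)} q{\left(-2 \right)} = \left(-5 + \sqrt{3 - 15}\right) \left(-2\right)^{2} = \left(-5 + \sqrt{-12}\right) 4 = \left(-5 + 2 i \sqrt{3}\right) 4 = -20 + 8 i \sqrt{3}$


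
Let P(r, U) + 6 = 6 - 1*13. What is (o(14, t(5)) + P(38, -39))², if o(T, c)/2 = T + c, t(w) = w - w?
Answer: 225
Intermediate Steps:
P(r, U) = -13 (P(r, U) = -6 + (6 - 1*13) = -6 + (6 - 13) = -6 - 7 = -13)
t(w) = 0
o(T, c) = 2*T + 2*c (o(T, c) = 2*(T + c) = 2*T + 2*c)
(o(14, t(5)) + P(38, -39))² = ((2*14 + 2*0) - 13)² = ((28 + 0) - 13)² = (28 - 13)² = 15² = 225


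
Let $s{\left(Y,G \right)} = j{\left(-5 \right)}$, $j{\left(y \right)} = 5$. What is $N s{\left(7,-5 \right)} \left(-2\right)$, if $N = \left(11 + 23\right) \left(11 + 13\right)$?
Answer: $-8160$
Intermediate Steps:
$s{\left(Y,G \right)} = 5$
$N = 816$ ($N = 34 \cdot 24 = 816$)
$N s{\left(7,-5 \right)} \left(-2\right) = 816 \cdot 5 \left(-2\right) = 4080 \left(-2\right) = -8160$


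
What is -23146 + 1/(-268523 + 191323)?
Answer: -1786871201/77200 ≈ -23146.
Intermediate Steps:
-23146 + 1/(-268523 + 191323) = -23146 + 1/(-77200) = -23146 - 1/77200 = -1786871201/77200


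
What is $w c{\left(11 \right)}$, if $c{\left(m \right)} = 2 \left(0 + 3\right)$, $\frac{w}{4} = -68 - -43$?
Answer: $-600$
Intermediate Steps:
$w = -100$ ($w = 4 \left(-68 - -43\right) = 4 \left(-68 + 43\right) = 4 \left(-25\right) = -100$)
$c{\left(m \right)} = 6$ ($c{\left(m \right)} = 2 \cdot 3 = 6$)
$w c{\left(11 \right)} = \left(-100\right) 6 = -600$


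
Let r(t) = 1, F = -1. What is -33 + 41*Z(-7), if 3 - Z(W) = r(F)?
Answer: 49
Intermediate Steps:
Z(W) = 2 (Z(W) = 3 - 1*1 = 3 - 1 = 2)
-33 + 41*Z(-7) = -33 + 41*2 = -33 + 82 = 49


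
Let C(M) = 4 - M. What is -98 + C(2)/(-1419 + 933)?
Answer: -23815/243 ≈ -98.004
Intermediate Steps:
-98 + C(2)/(-1419 + 933) = -98 + (4 - 1*2)/(-1419 + 933) = -98 + (4 - 2)/(-486) = -98 - 1/486*2 = -98 - 1/243 = -23815/243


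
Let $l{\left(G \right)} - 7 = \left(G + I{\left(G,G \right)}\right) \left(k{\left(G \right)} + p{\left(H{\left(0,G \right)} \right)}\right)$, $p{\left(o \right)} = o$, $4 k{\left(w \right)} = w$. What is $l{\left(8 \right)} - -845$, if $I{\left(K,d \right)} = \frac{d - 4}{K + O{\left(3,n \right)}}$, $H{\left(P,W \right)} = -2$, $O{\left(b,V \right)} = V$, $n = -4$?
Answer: $852$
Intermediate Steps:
$k{\left(w \right)} = \frac{w}{4}$
$I{\left(K,d \right)} = \frac{-4 + d}{-4 + K}$ ($I{\left(K,d \right)} = \frac{d - 4}{K - 4} = \frac{-4 + d}{-4 + K}$)
$l{\left(G \right)} = 7 + \left(1 + G\right) \left(-2 + \frac{G}{4}\right)$ ($l{\left(G \right)} = 7 + \left(G + \frac{-4 + G}{-4 + G}\right) \left(\frac{G}{4} - 2\right) = 7 + \left(G + 1\right) \left(-2 + \frac{G}{4}\right) = 7 + \left(1 + G\right) \left(-2 + \frac{G}{4}\right)$)
$l{\left(8 \right)} - -845 = \left(5 - 14 + \frac{8^{2}}{4}\right) - -845 = \left(5 - 14 + \frac{1}{4} \cdot 64\right) + 845 = \left(5 - 14 + 16\right) + 845 = 7 + 845 = 852$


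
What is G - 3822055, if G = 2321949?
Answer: -1500106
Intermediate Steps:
G - 3822055 = 2321949 - 3822055 = -1500106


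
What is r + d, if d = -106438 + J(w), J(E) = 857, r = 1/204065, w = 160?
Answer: -21545386764/204065 ≈ -1.0558e+5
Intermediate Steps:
r = 1/204065 ≈ 4.9004e-6
d = -105581 (d = -106438 + 857 = -105581)
r + d = 1/204065 - 105581 = -21545386764/204065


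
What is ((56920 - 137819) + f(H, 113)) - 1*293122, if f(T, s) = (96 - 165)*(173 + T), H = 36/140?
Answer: -13509151/35 ≈ -3.8598e+5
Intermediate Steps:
H = 9/35 (H = 36*(1/140) = 9/35 ≈ 0.25714)
f(T, s) = -11937 - 69*T (f(T, s) = -69*(173 + T) = -11937 - 69*T)
((56920 - 137819) + f(H, 113)) - 1*293122 = ((56920 - 137819) + (-11937 - 69*9/35)) - 1*293122 = (-80899 + (-11937 - 621/35)) - 293122 = (-80899 - 418416/35) - 293122 = -3249881/35 - 293122 = -13509151/35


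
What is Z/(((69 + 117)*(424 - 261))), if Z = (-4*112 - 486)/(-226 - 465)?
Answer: 467/10474869 ≈ 4.4583e-5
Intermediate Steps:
Z = 934/691 (Z = (-448 - 486)/(-691) = -934*(-1/691) = 934/691 ≈ 1.3517)
Z/(((69 + 117)*(424 - 261))) = 934/(691*(((69 + 117)*(424 - 261)))) = 934/(691*((186*163))) = (934/691)/30318 = (934/691)*(1/30318) = 467/10474869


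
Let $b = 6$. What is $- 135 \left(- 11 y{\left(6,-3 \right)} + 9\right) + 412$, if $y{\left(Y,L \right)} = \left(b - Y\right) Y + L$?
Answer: $-5258$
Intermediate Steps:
$y{\left(Y,L \right)} = L + Y \left(6 - Y\right)$ ($y{\left(Y,L \right)} = \left(6 - Y\right) Y + L = Y \left(6 - Y\right) + L = L + Y \left(6 - Y\right)$)
$- 135 \left(- 11 y{\left(6,-3 \right)} + 9\right) + 412 = - 135 \left(- 11 \left(-3 - 6^{2} + 6 \cdot 6\right) + 9\right) + 412 = - 135 \left(- 11 \left(-3 - 36 + 36\right) + 9\right) + 412 = - 135 \left(\left(-11\right) \left(-3\right) + 9\right) + 412 = - 135 \left(33 + 9\right) + 412 = \left(-135\right) 42 + 412 = -5670 + 412 = -5258$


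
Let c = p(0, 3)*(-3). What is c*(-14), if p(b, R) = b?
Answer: 0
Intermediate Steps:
c = 0 (c = 0*(-3) = 0)
c*(-14) = 0*(-14) = 0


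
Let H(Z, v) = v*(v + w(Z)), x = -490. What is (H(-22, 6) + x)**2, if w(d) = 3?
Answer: 190096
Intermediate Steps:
H(Z, v) = v*(3 + v) (H(Z, v) = v*(v + 3) = v*(3 + v))
(H(-22, 6) + x)**2 = (6*(3 + 6) - 490)**2 = (6*9 - 490)**2 = (54 - 490)**2 = (-436)**2 = 190096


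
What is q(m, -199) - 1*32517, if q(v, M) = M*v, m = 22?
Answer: -36895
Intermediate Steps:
q(m, -199) - 1*32517 = -199*22 - 1*32517 = -4378 - 32517 = -36895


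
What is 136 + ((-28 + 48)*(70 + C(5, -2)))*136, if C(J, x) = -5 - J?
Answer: 163336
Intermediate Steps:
136 + ((-28 + 48)*(70 + C(5, -2)))*136 = 136 + ((-28 + 48)*(70 + (-5 - 1*5)))*136 = 136 + (20*(70 + (-5 - 5)))*136 = 136 + (20*(70 - 10))*136 = 136 + (20*60)*136 = 136 + 1200*136 = 136 + 163200 = 163336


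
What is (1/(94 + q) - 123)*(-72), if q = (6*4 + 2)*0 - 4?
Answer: 44276/5 ≈ 8855.2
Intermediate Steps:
q = -4 (q = (24 + 2)*0 - 4 = 26*0 - 4 = 0 - 4 = -4)
(1/(94 + q) - 123)*(-72) = (1/(94 - 4) - 123)*(-72) = (1/90 - 123)*(-72) = -11069/90*(-72) = 44276/5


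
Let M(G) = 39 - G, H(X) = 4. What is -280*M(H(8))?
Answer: -9800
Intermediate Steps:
-280*M(H(8)) = -280*(39 - 1*4) = -280*(39 - 4) = -280*35 = -9800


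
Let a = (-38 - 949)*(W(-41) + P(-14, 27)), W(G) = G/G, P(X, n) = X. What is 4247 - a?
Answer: -8584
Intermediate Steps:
W(G) = 1
a = 12831 (a = (-38 - 949)*(1 - 14) = -987*(-13) = 12831)
4247 - a = 4247 - 1*12831 = 4247 - 12831 = -8584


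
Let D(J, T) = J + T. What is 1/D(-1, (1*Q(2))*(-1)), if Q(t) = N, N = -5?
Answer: ¼ ≈ 0.25000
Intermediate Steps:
Q(t) = -5
1/D(-1, (1*Q(2))*(-1)) = 1/(-1 + (1*(-5))*(-1)) = 1/(-1 - 5*(-1)) = 1/(-1 + 5) = 1/4 = ¼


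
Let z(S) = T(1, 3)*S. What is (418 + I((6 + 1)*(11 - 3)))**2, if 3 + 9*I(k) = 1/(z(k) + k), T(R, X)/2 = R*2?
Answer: 1107800455441/6350400 ≈ 1.7445e+5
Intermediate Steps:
T(R, X) = 4*R (T(R, X) = 2*(R*2) = 2*(2*R) = 4*R)
z(S) = 4*S (z(S) = (4*1)*S = 4*S)
I(k) = -1/3 + 1/(45*k) (I(k) = -1/3 + 1/(9*(4*k + k)) = -1/3 + 1/(9*((5*k))) = -1/3 + (1/(5*k))/9 = -1/3 + 1/(45*k))
(418 + I((6 + 1)*(11 - 3)))**2 = (418 + (1 - 15*(6 + 1)*(11 - 3))/(45*(((6 + 1)*(11 - 3)))))**2 = (418 + (1 - 105*8)/(45*((7*8))))**2 = (418 + (1/45)*(1 - 15*56)/56)**2 = (418 + (1/45)*(1/56)*(1 - 840))**2 = (418 + (1/45)*(1/56)*(-839))**2 = (418 - 839/2520)**2 = (1052521/2520)**2 = 1107800455441/6350400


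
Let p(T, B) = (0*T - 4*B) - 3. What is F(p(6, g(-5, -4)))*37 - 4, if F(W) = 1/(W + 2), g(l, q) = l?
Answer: -39/19 ≈ -2.0526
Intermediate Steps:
p(T, B) = -3 - 4*B (p(T, B) = (0 - 4*B) - 3 = -4*B - 3 = -3 - 4*B)
F(W) = 1/(2 + W)
F(p(6, g(-5, -4)))*37 - 4 = 37/(2 + (-3 - 4*(-5))) - 4 = 37/(2 + (-3 + 20)) - 4 = 37/(2 + 17) - 4 = 37/19 - 4 = -39/19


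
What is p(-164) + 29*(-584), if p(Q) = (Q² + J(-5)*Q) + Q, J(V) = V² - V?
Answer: 4876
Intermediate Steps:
p(Q) = Q² + 31*Q (p(Q) = (Q² + (-5*(-1 - 5))*Q) + Q = (Q² + (-5*(-6))*Q) + Q = (Q² + 30*Q) + Q = Q² + 31*Q)
p(-164) + 29*(-584) = -164*(31 - 164) + 29*(-584) = -164*(-133) - 16936 = 21812 - 16936 = 4876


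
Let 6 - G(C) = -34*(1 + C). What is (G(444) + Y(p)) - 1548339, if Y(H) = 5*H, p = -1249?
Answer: -1539448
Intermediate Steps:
G(C) = 40 + 34*C (G(C) = 6 - (-34)*(1 + C) = 6 - (-34 - 34*C) = 6 + (34 + 34*C) = 40 + 34*C)
(G(444) + Y(p)) - 1548339 = ((40 + 34*444) + 5*(-1249)) - 1548339 = ((40 + 15096) - 6245) - 1548339 = (15136 - 6245) - 1548339 = 8891 - 1548339 = -1539448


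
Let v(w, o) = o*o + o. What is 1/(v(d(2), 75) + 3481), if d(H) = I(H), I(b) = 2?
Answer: 1/9181 ≈ 0.00010892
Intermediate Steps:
d(H) = 2
v(w, o) = o + o**2 (v(w, o) = o**2 + o = o + o**2)
1/(v(d(2), 75) + 3481) = 1/(75*(1 + 75) + 3481) = 1/(75*76 + 3481) = 1/(5700 + 3481) = 1/9181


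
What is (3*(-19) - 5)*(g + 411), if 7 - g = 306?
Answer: -6944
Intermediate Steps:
g = -299 (g = 7 - 1*306 = 7 - 306 = -299)
(3*(-19) - 5)*(g + 411) = (3*(-19) - 5)*(-299 + 411) = (-57 - 5)*112 = -62*112 = -6944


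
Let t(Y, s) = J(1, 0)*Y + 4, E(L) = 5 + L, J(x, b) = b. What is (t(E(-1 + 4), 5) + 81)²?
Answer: 7225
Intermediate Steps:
t(Y, s) = 4 (t(Y, s) = 0*Y + 4 = 0 + 4 = 4)
(t(E(-1 + 4), 5) + 81)² = (4 + 81)² = 85² = 7225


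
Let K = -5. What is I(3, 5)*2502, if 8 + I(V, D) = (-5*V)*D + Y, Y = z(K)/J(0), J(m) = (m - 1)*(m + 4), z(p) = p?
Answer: -409077/2 ≈ -2.0454e+5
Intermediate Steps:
J(m) = (-1 + m)*(4 + m)
Y = 5/4 (Y = -5/(-4 + 0² + 3*0) = -5/(-4 + 0 + 0) = -5/(-4) = -¼*(-5) = 5/4 ≈ 1.2500)
I(V, D) = -27/4 - 5*D*V (I(V, D) = -8 + ((-5*V)*D + 5/4) = -8 + (-5*D*V + 5/4) = -8 + (5/4 - 5*D*V) = -27/4 - 5*D*V)
I(3, 5)*2502 = (-27/4 - 5*5*3)*2502 = (-27/4 - 75)*2502 = -327/4*2502 = -409077/2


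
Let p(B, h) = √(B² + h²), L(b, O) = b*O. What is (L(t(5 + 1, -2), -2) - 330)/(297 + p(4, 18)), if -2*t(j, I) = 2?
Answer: -97416/87869 + 656*√85/87869 ≈ -1.0398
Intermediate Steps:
t(j, I) = -1 (t(j, I) = -½*2 = -1)
L(b, O) = O*b
(L(t(5 + 1, -2), -2) - 330)/(297 + p(4, 18)) = (-2*(-1) - 330)/(297 + √(4² + 18²)) = (2 - 330)/(297 + √(16 + 324)) = -328/(297 + √340) = -328/(297 + 2*√85)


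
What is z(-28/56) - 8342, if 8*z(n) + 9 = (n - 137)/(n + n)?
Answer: -133215/16 ≈ -8325.9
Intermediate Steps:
z(n) = -9/8 + (-137 + n)/(16*n) (z(n) = -9/8 + ((n - 137)/(n + n))/8 = -9/8 + ((-137 + n)/((2*n)))/8 = -9/8 + ((-137 + n)*(1/(2*n)))/8 = -9/8 + ((-137 + n)/(2*n))/8 = -9/8 + (-137 + n)/(16*n))
z(-28/56) - 8342 = (-137 - (-476)/56)/(16*((-28/56))) - 8342 = (-137 - (-476)/56)/(16*((-28*1/56))) - 8342 = (-137 - 17*(-½))/(16*(-½)) - 8342 = (1/16)*(-2)*(-137 + 17/2) - 8342 = (1/16)*(-2)*(-257/2) - 8342 = 257/16 - 8342 = -133215/16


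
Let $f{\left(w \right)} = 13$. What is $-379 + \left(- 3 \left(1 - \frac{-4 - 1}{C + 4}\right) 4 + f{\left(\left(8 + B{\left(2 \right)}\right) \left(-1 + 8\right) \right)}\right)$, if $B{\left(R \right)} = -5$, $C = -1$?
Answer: $-398$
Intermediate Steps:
$-379 + \left(- 3 \left(1 - \frac{-4 - 1}{C + 4}\right) 4 + f{\left(\left(8 + B{\left(2 \right)}\right) \left(-1 + 8\right) \right)}\right) = -379 + \left(- 3 \left(1 - \frac{-4 - 1}{-1 + 4}\right) 4 + 13\right) = -379 + \left(- 3 \left(1 - - \frac{5}{3}\right) 4 + 13\right) = -379 + \left(- 3 \left(1 + \frac{5}{3}\right) 4 + 13\right) = -379 + \left(\left(-3\right) \frac{8}{3} \cdot 4 + 13\right) = -379 + \left(\left(-8\right) 4 + 13\right) = -379 + \left(-32 + 13\right) = -379 - 19 = -398$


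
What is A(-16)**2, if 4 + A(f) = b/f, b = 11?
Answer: 5625/256 ≈ 21.973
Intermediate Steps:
A(f) = -4 + 11/f
A(-16)**2 = (-4 + 11/(-16))**2 = (-4 + 11*(-1/16))**2 = (-4 - 11/16)**2 = (-75/16)**2 = 5625/256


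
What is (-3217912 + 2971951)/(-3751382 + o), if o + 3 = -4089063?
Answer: 245961/7840448 ≈ 0.031371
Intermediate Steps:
o = -4089066 (o = -3 - 4089063 = -4089066)
(-3217912 + 2971951)/(-3751382 + o) = (-3217912 + 2971951)/(-3751382 - 4089066) = -245961/(-7840448) = -245961*(-1/7840448) = 245961/7840448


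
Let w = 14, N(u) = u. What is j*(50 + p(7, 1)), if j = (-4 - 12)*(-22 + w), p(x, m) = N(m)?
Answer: 6528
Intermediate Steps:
p(x, m) = m
j = 128 (j = (-4 - 12)*(-22 + 14) = -16*(-8) = 128)
j*(50 + p(7, 1)) = 128*(50 + 1) = 128*51 = 6528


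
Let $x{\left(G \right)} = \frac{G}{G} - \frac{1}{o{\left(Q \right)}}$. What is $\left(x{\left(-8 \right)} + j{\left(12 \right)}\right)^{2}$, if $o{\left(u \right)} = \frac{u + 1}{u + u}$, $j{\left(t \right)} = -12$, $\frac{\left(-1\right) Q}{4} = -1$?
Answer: $\frac{3969}{25} \approx 158.76$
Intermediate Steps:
$Q = 4$ ($Q = \left(-4\right) \left(-1\right) = 4$)
$o{\left(u \right)} = \frac{1 + u}{2 u}$
$x{\left(G \right)} = - \frac{3}{5}$ ($x{\left(G \right)} = \frac{G}{G} - \frac{1}{\frac{1}{2} \cdot \frac{1}{4} \left(1 + 4\right)} = 1 - \frac{1}{\frac{1}{2} \cdot \frac{1}{4} \cdot 5} = 1 - \frac{1}{\frac{5}{8}} = 1 - \frac{8}{5} = - \frac{3}{5}$)
$\left(x{\left(-8 \right)} + j{\left(12 \right)}\right)^{2} = \left(- \frac{3}{5} - 12\right)^{2} = \left(- \frac{63}{5}\right)^{2} = \frac{3969}{25}$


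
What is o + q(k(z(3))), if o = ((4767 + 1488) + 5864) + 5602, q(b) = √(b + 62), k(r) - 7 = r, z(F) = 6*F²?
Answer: 17721 + √123 ≈ 17732.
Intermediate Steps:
k(r) = 7 + r
q(b) = √(62 + b)
o = 17721 (o = (6255 + 5864) + 5602 = 12119 + 5602 = 17721)
o + q(k(z(3))) = 17721 + √(62 + (7 + 6*3²)) = 17721 + √(62 + (7 + 6*9)) = 17721 + √(62 + (7 + 54)) = 17721 + √(62 + 61) = 17721 + √123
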